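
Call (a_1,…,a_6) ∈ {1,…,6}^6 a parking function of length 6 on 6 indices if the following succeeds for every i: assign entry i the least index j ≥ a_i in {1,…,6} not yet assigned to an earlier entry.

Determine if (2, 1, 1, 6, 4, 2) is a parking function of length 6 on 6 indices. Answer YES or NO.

Sorted: b = (1, 1, 2, 2, 4, 6).
  b_1=1 ≤ 1
  b_2=1 ≤ 2
  b_3=2 ≤ 3
  b_4=2 ≤ 4
  b_5=4 ≤ 5
  b_6=6 ≤ 6
All bounds hold ⇒ YES

YES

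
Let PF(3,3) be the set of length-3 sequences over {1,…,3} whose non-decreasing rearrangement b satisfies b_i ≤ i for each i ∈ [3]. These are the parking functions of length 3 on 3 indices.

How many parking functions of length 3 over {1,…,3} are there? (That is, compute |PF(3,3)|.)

Count = (4−3)·4^(3−1) = 1 · 16 = 16 (Pollak)
One tuple (2,1,2) → sorted (1,2,2): b_i ≤ i ∀i, a PF.

16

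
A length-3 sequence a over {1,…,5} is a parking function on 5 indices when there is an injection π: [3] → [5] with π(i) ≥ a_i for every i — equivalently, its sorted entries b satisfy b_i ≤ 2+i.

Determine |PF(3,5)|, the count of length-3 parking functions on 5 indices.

|PF| = 3·6^2 = 3 · 36 = 108 (Konheim–Weiss)
Example (4,3,1) → sorted (1,3,4): b_i ≤ 2+i ∀i, a PF.

108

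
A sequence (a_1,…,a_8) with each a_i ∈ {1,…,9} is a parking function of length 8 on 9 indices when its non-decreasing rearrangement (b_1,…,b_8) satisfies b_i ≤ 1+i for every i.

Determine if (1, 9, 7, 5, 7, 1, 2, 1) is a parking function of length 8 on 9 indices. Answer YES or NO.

YES

Sorted: b = (1, 1, 1, 2, 5, 7, 7, 9).
  b_1=1 ≤ 2
  b_2=1 ≤ 3
  b_3=1 ≤ 4
  b_4=2 ≤ 5
  b_5=5 ≤ 6
  b_6=7 ≤ 7
  b_7=7 ≤ 8
  b_8=9 ≤ 9
All bounds hold ⇒ YES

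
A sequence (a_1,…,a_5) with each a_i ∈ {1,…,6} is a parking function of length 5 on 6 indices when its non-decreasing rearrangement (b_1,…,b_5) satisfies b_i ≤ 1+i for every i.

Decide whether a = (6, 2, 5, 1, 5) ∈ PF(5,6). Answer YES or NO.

NO

Rearranged: b = (1, 2, 5, 5, 6).
  b_1=1 ≤ 2
  b_2=2 ≤ 3
  b_3=5 > 4
  fails at i=3 ⇒ NO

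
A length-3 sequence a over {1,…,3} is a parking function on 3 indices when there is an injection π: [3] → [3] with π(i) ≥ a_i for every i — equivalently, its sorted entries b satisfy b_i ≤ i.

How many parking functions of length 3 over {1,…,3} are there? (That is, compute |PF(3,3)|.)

16

|PF(3,3)| = (3−3+1)·(3+1)^(3−1) = 1×16 = 16
Example (1,3,2) → sorted (1,2,3): b_i ≤ i ∀i, a PF.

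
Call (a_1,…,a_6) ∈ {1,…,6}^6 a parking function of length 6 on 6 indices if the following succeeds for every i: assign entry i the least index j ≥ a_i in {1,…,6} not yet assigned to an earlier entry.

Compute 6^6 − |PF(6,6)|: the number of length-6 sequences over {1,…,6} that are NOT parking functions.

29849

#PF = (6+1−6)·(6+1)^{6−1} = 1×16807 = 16807 (Konheim–Weiss)
One tuple (6,6,5,3,6,5) → sorted (3,5,5,6,6,6): b_1=3>1, not a PF.
6^6 − 16807 = 46656 − 16807 = 29849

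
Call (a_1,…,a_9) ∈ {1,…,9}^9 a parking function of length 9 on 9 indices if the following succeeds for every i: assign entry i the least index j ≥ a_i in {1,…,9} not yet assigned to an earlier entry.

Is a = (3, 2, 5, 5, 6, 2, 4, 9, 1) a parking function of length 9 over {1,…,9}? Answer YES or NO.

YES

Sorted: b = (1, 2, 2, 3, 4, 5, 5, 6, 9).
  b_1=1 ≤ 1
  b_2=2 ≤ 2
  b_3=2 ≤ 3
  b_4=3 ≤ 4
  b_5=4 ≤ 5
  b_6=5 ≤ 6
  b_7=5 ≤ 7
  b_8=6 ≤ 8
  b_9=9 ≤ 9
All bounds hold ⇒ YES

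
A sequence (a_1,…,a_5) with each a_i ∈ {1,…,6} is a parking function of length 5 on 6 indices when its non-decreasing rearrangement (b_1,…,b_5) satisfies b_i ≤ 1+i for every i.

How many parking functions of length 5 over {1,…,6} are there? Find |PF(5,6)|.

4802

|PF(5,6)| = (6−5+1)·(6+1)^(5−1) = 2×2401 = 4802 (Konheim–Weiss)
Check (5,4,1,2,1) → sorted (1,1,2,4,5): b_i ≤ 1+i ∀i, a PF.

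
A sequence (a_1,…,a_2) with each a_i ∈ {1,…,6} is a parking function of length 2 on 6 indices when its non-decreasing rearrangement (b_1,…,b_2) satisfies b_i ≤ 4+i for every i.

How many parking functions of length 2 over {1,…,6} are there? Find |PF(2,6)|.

35

#PF = (6−2+1)·(6+1)^(2−1) = 5×7 = 35 (Pollak)
One tuple (4,4) → sorted (4,4): b_i ≤ 4+i ∀i, a PF.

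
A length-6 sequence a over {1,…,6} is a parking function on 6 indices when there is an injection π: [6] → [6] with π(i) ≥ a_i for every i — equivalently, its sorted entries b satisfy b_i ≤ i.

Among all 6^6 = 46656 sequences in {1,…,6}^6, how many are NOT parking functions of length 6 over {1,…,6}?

Count = (6−6+1)·(6+1)^(6−1) = 1×16807 = 16807 [KW]
E.g. (4,6,6,5,6,4) → sorted (4,4,5,6,6,6): b_1=4>1, not a PF.
6^6 − 16807 = 46656 − 16807 = 29849

29849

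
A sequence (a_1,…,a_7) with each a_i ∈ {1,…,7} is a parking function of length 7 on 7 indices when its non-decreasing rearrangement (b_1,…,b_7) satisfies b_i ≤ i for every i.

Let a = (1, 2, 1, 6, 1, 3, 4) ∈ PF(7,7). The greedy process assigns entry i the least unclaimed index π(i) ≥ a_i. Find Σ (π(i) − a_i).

10

Σπ(i) = 1+…+7 = 28; Σa = 1+2+1+6+1+3+4 = 18; disp = 28−18 = 10.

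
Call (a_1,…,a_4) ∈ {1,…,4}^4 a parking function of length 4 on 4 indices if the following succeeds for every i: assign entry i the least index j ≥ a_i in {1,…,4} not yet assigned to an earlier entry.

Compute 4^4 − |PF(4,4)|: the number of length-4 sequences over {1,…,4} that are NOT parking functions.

131

#PF = 1·5^3 = 1 · 125 = 125
One tuple (1,4,4,1) → sorted (1,1,4,4): b_3=4>3, not a PF.
4^4 − 125 = 256 − 125 = 131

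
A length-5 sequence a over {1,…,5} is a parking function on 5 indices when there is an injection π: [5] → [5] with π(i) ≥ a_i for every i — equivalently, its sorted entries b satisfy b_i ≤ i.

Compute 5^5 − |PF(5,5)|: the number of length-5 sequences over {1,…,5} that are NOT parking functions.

1829

Count = 1·6^4 = 1×1296 = 1296
One tuple (5,5,4,5,5) → sorted (4,5,5,5,5): b_1=4>1, not a PF.
So 3125 − 1296 = 1829 fail.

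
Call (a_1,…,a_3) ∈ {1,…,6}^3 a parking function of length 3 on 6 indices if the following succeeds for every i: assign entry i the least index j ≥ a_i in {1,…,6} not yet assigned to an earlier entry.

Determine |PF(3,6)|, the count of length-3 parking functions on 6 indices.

Count = (7−3)·7^(3−1) = 4 · 49 = 196 [KW]
Check (1,1,2) → sorted (1,1,2): b_i ≤ 3+i ∀i, a PF.

196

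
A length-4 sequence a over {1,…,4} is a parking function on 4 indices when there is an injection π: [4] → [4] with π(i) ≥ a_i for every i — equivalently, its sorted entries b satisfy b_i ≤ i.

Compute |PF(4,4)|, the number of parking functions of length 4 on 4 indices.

125

|PF| = (5−4)·5^(4−1) = 1·125 = 125 [KW]
One tuple (3,4,1,1) → sorted (1,1,3,4): b_i ≤ i ∀i, a PF.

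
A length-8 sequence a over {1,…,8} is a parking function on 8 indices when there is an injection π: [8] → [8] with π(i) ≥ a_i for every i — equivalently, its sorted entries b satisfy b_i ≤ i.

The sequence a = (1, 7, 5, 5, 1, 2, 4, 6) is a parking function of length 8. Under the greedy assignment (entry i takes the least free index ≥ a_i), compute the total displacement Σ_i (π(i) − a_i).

5

Σπ = 8·9/2 = 36 (π permutes [8]); Σa = 1+7+5+5+1+2+4+6 = 31; disp = 36−31 = 5.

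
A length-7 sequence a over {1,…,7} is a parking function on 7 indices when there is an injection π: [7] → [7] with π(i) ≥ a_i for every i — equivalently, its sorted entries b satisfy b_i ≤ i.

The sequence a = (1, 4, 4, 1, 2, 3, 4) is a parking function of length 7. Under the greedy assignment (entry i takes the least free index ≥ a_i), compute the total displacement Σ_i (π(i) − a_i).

9

Σπ = 7·8/2 = 28 (π permutes [7]); Σa = 1+4+4+1+2+3+4 = 19; disp = 28−19 = 9.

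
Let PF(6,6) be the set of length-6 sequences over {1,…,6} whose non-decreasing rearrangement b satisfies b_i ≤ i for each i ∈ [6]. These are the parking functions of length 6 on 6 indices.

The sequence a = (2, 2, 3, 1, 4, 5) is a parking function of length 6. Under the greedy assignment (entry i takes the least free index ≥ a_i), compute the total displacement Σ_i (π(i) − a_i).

Σπ = 21 ({1..6} each once); Σa = 2+2+3+1+4+5 = 17; disp = 21−17 = 4.

4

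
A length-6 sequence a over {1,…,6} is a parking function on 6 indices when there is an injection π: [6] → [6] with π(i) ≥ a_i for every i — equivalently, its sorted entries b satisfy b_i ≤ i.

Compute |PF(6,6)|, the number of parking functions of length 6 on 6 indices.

#PF = (7−6)·7^(6−1) = 1·16807 = 16807 [KW]
Example (2,1,3,1,1,2) → sorted (1,1,1,2,2,3): b_i ≤ i ∀i, a PF.

16807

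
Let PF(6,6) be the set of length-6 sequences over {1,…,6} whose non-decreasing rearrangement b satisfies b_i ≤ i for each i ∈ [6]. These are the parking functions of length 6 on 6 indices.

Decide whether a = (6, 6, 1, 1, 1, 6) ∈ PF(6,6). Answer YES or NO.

Sorted: b = (1, 1, 1, 6, 6, 6).
  b_1=1 ≤ 1
  b_2=1 ≤ 2
  b_3=1 ≤ 3
  b_4=6 > 4
  fails at i=4 ⇒ NO

NO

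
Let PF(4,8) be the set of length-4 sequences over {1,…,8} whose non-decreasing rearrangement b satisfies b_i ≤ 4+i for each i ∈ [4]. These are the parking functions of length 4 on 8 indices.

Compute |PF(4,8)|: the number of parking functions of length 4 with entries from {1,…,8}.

|PF| = 5·9^3 = 5 · 729 = 3645 (Pollak)
One tuple (1,3,1,2) → sorted (1,1,2,3): b_i ≤ 4+i ∀i, a PF.

3645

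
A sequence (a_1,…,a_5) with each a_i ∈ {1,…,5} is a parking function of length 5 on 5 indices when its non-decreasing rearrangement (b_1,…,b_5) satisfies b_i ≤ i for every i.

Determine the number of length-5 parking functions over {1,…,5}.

1296

|PF| = (6−5)·6^(5−1) = 1 · 1296 = 1296 (Pollak)
E.g. (2,3,2,3,1) → sorted (1,2,2,3,3): b_i ≤ i ∀i, a PF.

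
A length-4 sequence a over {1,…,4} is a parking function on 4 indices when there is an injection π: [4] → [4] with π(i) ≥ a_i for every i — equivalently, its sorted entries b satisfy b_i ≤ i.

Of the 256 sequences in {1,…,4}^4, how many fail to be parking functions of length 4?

131

#PF = (4+1−4)·(4+1)^{4−1} = 1 · 125 = 125
One tuple (3,2,3,2) → sorted (2,2,3,3): b_1=2>1, not a PF.
4^4 − 125 = 256 − 125 = 131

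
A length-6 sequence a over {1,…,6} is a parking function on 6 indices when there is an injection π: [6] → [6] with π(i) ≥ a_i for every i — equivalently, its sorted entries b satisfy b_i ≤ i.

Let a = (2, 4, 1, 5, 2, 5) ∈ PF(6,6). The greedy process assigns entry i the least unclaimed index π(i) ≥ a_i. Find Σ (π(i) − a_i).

2

Σπ = 6·7/2 = 21 (π permutes [6]); Σa = 2+4+1+5+2+5 = 19; disp = 21−19 = 2.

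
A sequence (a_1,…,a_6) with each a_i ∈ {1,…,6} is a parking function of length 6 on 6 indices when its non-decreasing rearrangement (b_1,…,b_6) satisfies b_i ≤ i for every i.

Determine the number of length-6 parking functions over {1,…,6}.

16807

Count = (6+1−6)·(6+1)^{6−1} = 1·16807 = 16807 [KW]
E.g. (3,2,1,4,4,4) → sorted (1,2,3,4,4,4): b_i ≤ i ∀i, a PF.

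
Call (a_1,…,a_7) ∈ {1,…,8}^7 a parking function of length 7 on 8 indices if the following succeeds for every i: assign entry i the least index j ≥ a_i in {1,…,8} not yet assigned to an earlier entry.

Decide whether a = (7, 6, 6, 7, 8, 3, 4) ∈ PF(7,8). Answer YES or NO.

NO

Order a: b = (3, 4, 6, 6, 7, 7, 8).
  b_1=3 > 2
  fails at i=1 ⇒ NO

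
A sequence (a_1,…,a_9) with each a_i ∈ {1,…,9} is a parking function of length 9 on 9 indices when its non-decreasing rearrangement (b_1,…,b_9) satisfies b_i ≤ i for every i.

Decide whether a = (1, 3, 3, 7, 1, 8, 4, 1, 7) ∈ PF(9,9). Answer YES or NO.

Order a: b = (1, 1, 1, 3, 3, 4, 7, 7, 8).
  b_1=1 ≤ 1
  b_2=1 ≤ 2
  b_3=1 ≤ 3
  b_4=3 ≤ 4
  b_5=3 ≤ 5
  b_6=4 ≤ 6
  b_7=7 ≤ 7
  b_8=7 ≤ 8
  b_9=8 ≤ 9
All bounds hold ⇒ YES

YES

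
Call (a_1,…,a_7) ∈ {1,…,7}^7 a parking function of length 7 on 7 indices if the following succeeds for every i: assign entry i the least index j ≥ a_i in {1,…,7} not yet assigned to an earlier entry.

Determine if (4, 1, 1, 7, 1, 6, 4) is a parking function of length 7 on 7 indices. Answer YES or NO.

Sorted: b = (1, 1, 1, 4, 4, 6, 7).
  b_1=1 ≤ 1
  b_2=1 ≤ 2
  b_3=1 ≤ 3
  b_4=4 ≤ 4
  b_5=4 ≤ 5
  b_6=6 ≤ 6
  b_7=7 ≤ 7
All bounds hold ⇒ YES

YES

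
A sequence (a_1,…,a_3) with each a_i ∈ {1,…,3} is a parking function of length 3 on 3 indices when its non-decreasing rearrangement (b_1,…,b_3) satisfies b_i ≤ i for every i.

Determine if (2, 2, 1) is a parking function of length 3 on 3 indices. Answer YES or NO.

YES

Rearranged: b = (1, 2, 2).
  b_1=1 ≤ 1
  b_2=2 ≤ 2
  b_3=2 ≤ 3
All bounds hold ⇒ YES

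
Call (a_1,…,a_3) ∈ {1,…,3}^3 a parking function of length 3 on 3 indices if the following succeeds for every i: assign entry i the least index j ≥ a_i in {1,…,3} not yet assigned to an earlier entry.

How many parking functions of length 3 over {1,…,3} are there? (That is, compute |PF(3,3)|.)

|PF(3,3)| = (3+1−3)·(3+1)^{3−1} = 1 · 16 = 16 (Konheim–Weiss)
Check (2,2,1) → sorted (1,2,2): b_i ≤ i ∀i, a PF.

16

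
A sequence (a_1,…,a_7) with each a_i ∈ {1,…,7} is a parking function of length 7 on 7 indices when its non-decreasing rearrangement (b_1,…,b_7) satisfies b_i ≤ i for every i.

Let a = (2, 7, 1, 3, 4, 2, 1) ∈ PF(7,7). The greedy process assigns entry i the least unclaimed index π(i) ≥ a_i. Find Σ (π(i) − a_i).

8

Σπ = 7·8/2 = 28 (π permutes [7]); Σa = 2+7+1+3+4+2+1 = 20; disp = 28−20 = 8.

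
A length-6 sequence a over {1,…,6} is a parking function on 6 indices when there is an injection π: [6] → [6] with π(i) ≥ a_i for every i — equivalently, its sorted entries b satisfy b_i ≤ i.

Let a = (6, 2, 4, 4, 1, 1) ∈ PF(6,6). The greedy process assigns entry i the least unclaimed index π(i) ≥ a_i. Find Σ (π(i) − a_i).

3

Σπ(i) = 1+…+6 = 21; Σa = 6+2+4+4+1+1 = 18; disp = 21−18 = 3.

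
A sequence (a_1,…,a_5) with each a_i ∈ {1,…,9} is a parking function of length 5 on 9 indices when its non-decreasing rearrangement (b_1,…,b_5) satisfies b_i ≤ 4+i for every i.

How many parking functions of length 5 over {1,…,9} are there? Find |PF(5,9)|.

#PF = (9+1−5)·(9+1)^{5−1} = 5×10000 = 50000 (Konheim–Weiss)
One tuple (6,8,4,5,5) → sorted (4,5,5,6,8): b_i ≤ 4+i ∀i, a PF.

50000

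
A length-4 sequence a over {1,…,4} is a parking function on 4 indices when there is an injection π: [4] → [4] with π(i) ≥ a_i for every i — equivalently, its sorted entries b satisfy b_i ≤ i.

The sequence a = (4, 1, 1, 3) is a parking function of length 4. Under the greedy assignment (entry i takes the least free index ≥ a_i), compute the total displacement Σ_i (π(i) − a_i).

Σπ = 10 ({1..4} each once); Σa = 4+1+1+3 = 9; disp = 10−9 = 1.

1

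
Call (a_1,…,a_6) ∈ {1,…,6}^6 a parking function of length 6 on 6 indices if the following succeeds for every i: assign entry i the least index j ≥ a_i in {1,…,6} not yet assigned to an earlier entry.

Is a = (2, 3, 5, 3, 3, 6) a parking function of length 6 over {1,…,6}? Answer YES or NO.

NO

Rearranged: b = (2, 3, 3, 3, 5, 6).
  b_1=2 > 1
  fails at i=1 ⇒ NO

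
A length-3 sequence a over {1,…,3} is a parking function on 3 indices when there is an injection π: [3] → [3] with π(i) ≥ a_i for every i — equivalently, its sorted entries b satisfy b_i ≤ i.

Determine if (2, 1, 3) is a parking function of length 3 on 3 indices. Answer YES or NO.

YES

Order a: b = (1, 2, 3).
  b_1=1 ≤ 1
  b_2=2 ≤ 2
  b_3=3 ≤ 3
All bounds hold ⇒ YES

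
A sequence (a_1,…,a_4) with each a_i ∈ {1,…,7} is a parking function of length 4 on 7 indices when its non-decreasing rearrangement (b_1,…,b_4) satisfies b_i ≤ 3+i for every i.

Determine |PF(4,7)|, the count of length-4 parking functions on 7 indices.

|PF(4,7)| = (7−4+1)·(7+1)^(4−1) = 4 · 512 = 2048 (Konheim–Weiss)
Check (5,3,1,1) → sorted (1,1,3,5): b_i ≤ 3+i ∀i, a PF.

2048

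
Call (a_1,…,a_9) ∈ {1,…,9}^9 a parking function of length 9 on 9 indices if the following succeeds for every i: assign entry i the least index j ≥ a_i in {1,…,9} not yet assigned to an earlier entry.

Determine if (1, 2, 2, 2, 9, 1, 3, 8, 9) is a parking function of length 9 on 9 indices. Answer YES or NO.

NO

Order a: b = (1, 1, 2, 2, 2, 3, 8, 9, 9).
  b_1=1 ≤ 1
  b_2=1 ≤ 2
  b_3=2 ≤ 3
  b_4=2 ≤ 4
  b_5=2 ≤ 5
  b_6=3 ≤ 6
  b_7=8 > 7
  fails at i=7 ⇒ NO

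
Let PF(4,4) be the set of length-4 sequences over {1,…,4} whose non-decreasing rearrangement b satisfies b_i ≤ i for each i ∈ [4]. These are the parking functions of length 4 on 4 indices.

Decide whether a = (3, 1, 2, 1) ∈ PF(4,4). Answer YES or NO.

Order a: b = (1, 1, 2, 3).
  b_1=1 ≤ 1
  b_2=1 ≤ 2
  b_3=2 ≤ 3
  b_4=3 ≤ 4
All bounds hold ⇒ YES

YES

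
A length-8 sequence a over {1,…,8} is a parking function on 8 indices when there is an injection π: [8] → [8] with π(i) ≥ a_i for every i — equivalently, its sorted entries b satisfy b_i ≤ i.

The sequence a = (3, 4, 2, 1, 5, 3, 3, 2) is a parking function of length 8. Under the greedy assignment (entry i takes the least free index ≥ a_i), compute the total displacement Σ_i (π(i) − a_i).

Σπ = 8·9/2 = 36 (π permutes [8]); Σa = 3+4+2+1+5+3+3+2 = 23; disp = 36−23 = 13.

13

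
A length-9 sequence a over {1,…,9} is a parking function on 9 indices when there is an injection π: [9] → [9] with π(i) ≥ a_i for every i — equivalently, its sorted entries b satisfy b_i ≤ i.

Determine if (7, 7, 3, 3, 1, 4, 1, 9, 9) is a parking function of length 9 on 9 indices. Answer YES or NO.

NO

Rearranged: b = (1, 1, 3, 3, 4, 7, 7, 9, 9).
  b_1=1 ≤ 1
  b_2=1 ≤ 2
  b_3=3 ≤ 3
  b_4=3 ≤ 4
  b_5=4 ≤ 5
  b_6=7 > 6
  fails at i=6 ⇒ NO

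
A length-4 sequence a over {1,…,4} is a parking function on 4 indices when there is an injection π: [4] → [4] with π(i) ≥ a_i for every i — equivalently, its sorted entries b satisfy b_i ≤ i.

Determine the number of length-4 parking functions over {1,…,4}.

125

|PF(4,4)| = (4+1−4)·(4+1)^{4−1} = 1 · 125 = 125
Example (2,2,1,2) → sorted (1,2,2,2): b_i ≤ i ∀i, a PF.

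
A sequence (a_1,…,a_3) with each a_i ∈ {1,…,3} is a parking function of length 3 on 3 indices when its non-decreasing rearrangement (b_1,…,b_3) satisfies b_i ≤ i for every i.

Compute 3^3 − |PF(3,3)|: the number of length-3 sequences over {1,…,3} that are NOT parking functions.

|PF(3,3)| = (3−3+1)·(3+1)^(3−1) = 1 · 16 = 16 (Konheim–Weiss)
E.g. (3,3,1) → sorted (1,3,3): b_2=3>2, not a PF.
3^3 − 16 = 27 − 16 = 11

11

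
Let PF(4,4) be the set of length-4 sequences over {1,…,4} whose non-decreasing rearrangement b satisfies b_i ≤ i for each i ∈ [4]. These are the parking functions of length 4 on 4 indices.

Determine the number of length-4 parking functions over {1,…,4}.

Count = (5−4)·5^(4−1) = 1×125 = 125 (Pollak)
E.g. (4,1,2,2) → sorted (1,2,2,4): b_i ≤ i ∀i, a PF.

125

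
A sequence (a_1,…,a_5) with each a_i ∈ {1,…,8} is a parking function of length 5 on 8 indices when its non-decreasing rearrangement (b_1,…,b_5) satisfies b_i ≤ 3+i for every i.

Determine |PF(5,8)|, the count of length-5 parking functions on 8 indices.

26244

|PF| = 4·9^4 = 4·6561 = 26244 [KW]
E.g. (5,5,4,6,1) → sorted (1,4,5,5,6): b_i ≤ 3+i ∀i, a PF.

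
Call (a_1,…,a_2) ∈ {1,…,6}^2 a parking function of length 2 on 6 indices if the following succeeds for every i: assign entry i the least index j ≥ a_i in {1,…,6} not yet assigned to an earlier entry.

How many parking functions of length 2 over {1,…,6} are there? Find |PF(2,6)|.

#PF = 5·7^1 = 5×7 = 35
Example (6,5) → sorted (5,6): b_i ≤ 4+i ∀i, a PF.

35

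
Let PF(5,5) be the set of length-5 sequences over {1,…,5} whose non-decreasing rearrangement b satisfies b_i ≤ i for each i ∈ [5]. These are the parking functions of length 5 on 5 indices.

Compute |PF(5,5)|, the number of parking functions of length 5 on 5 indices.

1296

#PF = (5−5+1)·(5+1)^(5−1) = 1×1296 = 1296 (Konheim–Weiss)
E.g. (3,5,1,1,1) → sorted (1,1,1,3,5): b_i ≤ i ∀i, a PF.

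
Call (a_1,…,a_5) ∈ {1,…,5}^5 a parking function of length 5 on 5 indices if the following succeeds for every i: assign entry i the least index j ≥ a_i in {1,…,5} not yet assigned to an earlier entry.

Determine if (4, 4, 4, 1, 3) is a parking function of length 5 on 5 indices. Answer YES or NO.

Rearranged: b = (1, 3, 4, 4, 4).
  b_1=1 ≤ 1
  b_2=3 > 2
  fails at i=2 ⇒ NO

NO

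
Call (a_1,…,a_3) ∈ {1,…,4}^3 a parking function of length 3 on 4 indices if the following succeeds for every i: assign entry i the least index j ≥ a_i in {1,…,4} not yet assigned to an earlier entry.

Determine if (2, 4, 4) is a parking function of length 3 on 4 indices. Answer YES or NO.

Order a: b = (2, 4, 4).
  b_1=2 ≤ 2
  b_2=4 > 3
  fails at i=2 ⇒ NO

NO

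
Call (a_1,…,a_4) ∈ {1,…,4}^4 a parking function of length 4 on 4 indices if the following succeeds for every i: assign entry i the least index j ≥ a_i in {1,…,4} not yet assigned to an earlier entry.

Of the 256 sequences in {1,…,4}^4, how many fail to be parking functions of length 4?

#PF = 1·5^3 = 1·125 = 125 (Konheim–Weiss)
E.g. (3,1,4,4) → sorted (1,3,4,4): b_2=3>2, not a PF.
Total 256; non-PF = 256−125 = 131

131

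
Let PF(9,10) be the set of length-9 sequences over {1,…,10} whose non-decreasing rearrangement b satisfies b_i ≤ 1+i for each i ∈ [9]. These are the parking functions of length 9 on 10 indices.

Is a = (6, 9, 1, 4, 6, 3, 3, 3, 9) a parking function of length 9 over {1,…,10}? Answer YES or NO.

YES

Sorted: b = (1, 3, 3, 3, 4, 6, 6, 9, 9).
  b_1=1 ≤ 2
  b_2=3 ≤ 3
  b_3=3 ≤ 4
  b_4=3 ≤ 5
  b_5=4 ≤ 6
  b_6=6 ≤ 7
  b_7=6 ≤ 8
  b_8=9 ≤ 9
  b_9=9 ≤ 10
All bounds hold ⇒ YES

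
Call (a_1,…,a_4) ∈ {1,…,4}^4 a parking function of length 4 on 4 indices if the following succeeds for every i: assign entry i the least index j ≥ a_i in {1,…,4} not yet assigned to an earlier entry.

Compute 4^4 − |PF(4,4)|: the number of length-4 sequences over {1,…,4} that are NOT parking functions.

131

Count = (4+1−4)·(4+1)^{4−1} = 1×125 = 125 (Konheim–Weiss)
One tuple (3,4,2,3) → sorted (2,3,3,4): b_1=2>1, not a PF.
So 256 − 125 = 131 fail.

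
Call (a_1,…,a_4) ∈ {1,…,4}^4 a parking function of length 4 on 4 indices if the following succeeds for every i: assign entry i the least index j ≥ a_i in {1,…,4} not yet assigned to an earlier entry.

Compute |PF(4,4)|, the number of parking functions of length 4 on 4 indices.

125

|PF(4,4)| = (5−4)·5^(4−1) = 1 · 125 = 125
E.g. (4,1,2,2) → sorted (1,2,2,4): b_i ≤ i ∀i, a PF.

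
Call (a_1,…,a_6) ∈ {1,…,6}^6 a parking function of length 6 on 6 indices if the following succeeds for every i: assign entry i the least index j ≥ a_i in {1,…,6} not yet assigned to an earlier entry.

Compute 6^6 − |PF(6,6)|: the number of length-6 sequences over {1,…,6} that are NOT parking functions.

|PF(6,6)| = (6+1−6)·(6+1)^{6−1} = 1×16807 = 16807 [KW]
Check (6,5,5,6,3,6) → sorted (3,5,5,6,6,6): b_1=3>1, not a PF.
So 46656 − 16807 = 29849 fail.

29849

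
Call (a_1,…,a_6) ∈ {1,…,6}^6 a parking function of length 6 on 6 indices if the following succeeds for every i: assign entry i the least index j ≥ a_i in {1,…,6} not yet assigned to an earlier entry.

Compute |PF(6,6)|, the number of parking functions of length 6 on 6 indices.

#PF = 1·7^5 = 1·16807 = 16807 (Pollak)
One tuple (1,2,1,3,1,2) → sorted (1,1,1,2,2,3): b_i ≤ i ∀i, a PF.

16807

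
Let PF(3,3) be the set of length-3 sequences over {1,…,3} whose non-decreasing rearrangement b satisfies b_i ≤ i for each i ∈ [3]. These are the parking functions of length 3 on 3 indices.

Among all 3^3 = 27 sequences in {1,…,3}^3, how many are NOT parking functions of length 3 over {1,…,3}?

Count = (3+1−3)·(3+1)^{3−1} = 1×16 = 16
One tuple (2,2,3) → sorted (2,2,3): b_1=2>1, not a PF.
3^3 − 16 = 27 − 16 = 11

11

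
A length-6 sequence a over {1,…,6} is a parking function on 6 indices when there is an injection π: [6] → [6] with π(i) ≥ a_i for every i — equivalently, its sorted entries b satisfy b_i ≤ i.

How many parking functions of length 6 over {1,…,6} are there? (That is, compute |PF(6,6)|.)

#PF = (7−6)·7^(6−1) = 1·16807 = 16807 (Pollak)
One tuple (1,4,5,5,2,2) → sorted (1,2,2,4,5,5): b_i ≤ i ∀i, a PF.

16807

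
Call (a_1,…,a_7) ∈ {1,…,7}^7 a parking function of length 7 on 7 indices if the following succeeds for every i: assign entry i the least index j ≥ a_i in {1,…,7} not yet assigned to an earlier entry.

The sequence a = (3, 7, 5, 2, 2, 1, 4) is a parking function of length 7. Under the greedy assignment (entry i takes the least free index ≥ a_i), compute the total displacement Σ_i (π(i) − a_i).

4

Σπ = 7·8/2 = 28 (π permutes [7]); Σa = 3+7+5+2+2+1+4 = 24; disp = 28−24 = 4.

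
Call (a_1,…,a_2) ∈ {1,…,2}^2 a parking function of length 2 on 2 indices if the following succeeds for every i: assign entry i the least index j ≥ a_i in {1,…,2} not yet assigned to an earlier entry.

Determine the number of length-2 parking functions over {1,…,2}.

|PF| = (2−2+1)·(2+1)^(2−1) = 1×3 = 3 (Konheim–Weiss)
E.g. (1,2) → sorted (1,2): b_i ≤ i ∀i, a PF.

3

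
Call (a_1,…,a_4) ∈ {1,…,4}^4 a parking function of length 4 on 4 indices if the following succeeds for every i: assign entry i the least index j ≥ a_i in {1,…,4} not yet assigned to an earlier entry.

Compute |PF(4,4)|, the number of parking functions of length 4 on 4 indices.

125

|PF(4,4)| = (5−4)·5^(4−1) = 1 · 125 = 125 (Pollak)
One tuple (2,1,1,3) → sorted (1,1,2,3): b_i ≤ i ∀i, a PF.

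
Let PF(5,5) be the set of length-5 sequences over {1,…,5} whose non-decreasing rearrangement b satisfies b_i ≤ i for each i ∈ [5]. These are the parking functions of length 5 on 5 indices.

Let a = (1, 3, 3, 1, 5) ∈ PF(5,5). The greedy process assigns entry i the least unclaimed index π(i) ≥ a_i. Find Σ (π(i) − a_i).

2

Σπ(i) = 1+…+5 = 15; Σa = 1+3+3+1+5 = 13; disp = 15−13 = 2.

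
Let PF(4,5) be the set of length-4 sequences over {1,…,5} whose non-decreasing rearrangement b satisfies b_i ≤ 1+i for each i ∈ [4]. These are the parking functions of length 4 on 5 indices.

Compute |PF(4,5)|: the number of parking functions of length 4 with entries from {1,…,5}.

432

|PF| = 2·6^3 = 2×216 = 432 (Pollak)
Example (5,2,3,3) → sorted (2,3,3,5): b_i ≤ 1+i ∀i, a PF.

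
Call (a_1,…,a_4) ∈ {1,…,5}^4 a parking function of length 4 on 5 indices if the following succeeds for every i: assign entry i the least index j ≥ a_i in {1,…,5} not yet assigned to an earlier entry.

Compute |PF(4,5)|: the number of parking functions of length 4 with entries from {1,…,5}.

|PF(4,5)| = (5+1−4)·(5+1)^{4−1} = 2 · 216 = 432 (Pollak)
Example (1,2,3,5) → sorted (1,2,3,5): b_i ≤ 1+i ∀i, a PF.

432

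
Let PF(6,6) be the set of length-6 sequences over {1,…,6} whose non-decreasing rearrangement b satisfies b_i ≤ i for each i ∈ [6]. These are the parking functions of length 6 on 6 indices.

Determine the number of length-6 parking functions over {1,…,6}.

16807

|PF| = (6+1−6)·(6+1)^{6−1} = 1×16807 = 16807 (Pollak)
E.g. (3,2,1,5,3,6) → sorted (1,2,3,3,5,6): b_i ≤ i ∀i, a PF.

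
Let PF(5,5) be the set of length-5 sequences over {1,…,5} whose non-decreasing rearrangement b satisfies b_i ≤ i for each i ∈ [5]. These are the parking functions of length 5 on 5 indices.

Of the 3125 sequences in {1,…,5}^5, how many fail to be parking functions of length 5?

|PF(5,5)| = (5+1−5)·(5+1)^{5−1} = 1×1296 = 1296 (Pollak)
E.g. (2,4,3,2,3) → sorted (2,2,3,3,4): b_1=2>1, not a PF.
5^5 − 1296 = 3125 − 1296 = 1829

1829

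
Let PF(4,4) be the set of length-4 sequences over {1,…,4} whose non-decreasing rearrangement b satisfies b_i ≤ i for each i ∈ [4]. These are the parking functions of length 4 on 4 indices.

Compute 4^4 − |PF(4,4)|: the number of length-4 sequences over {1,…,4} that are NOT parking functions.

131

Count = (4−4+1)·(4+1)^(4−1) = 1 · 125 = 125
Check (4,4,4,4) → sorted (4,4,4,4): b_1=4>1, not a PF.
4^4 − 125 = 256 − 125 = 131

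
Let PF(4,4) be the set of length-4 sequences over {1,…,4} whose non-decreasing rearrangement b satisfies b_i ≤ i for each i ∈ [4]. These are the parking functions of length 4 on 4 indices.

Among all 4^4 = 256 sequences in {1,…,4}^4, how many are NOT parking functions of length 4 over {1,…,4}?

Count = 1·5^3 = 1 · 125 = 125
Example (4,4,3,3) → sorted (3,3,4,4): b_1=3>1, not a PF.
So 256 − 125 = 131 fail.

131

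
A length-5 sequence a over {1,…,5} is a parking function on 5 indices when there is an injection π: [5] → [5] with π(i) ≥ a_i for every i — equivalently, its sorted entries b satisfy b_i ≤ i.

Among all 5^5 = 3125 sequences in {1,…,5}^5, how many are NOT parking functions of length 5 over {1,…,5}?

|PF(5,5)| = 1·6^4 = 1·1296 = 1296 (Konheim–Weiss)
E.g. (5,5,5,5,2) → sorted (2,5,5,5,5): b_1=2>1, not a PF.
5^5 − 1296 = 3125 − 1296 = 1829

1829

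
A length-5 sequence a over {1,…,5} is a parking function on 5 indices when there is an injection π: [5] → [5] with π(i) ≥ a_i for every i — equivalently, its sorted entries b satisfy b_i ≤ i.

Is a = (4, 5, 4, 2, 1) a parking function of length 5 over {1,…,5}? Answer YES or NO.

NO

Order a: b = (1, 2, 4, 4, 5).
  b_1=1 ≤ 1
  b_2=2 ≤ 2
  b_3=4 > 3
  fails at i=3 ⇒ NO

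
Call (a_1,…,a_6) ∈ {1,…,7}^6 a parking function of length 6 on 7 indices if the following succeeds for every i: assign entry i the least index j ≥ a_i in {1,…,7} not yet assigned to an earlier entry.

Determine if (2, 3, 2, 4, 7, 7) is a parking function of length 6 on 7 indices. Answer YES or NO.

Order a: b = (2, 2, 3, 4, 7, 7).
  b_1=2 ≤ 2
  b_2=2 ≤ 3
  b_3=3 ≤ 4
  b_4=4 ≤ 5
  b_5=7 > 6
  fails at i=5 ⇒ NO

NO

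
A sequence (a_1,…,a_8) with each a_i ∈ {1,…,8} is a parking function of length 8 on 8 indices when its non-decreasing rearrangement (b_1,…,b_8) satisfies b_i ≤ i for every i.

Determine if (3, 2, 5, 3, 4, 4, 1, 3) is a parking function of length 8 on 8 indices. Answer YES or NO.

Order a: b = (1, 2, 3, 3, 3, 4, 4, 5).
  b_1=1 ≤ 1
  b_2=2 ≤ 2
  b_3=3 ≤ 3
  b_4=3 ≤ 4
  b_5=3 ≤ 5
  b_6=4 ≤ 6
  b_7=4 ≤ 7
  b_8=5 ≤ 8
All bounds hold ⇒ YES

YES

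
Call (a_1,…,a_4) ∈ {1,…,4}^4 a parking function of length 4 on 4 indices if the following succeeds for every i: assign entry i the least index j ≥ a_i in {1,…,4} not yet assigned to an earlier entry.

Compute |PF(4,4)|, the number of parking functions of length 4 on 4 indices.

|PF(4,4)| = (5−4)·5^(4−1) = 1×125 = 125 (Pollak)
One tuple (1,2,2,4) → sorted (1,2,2,4): b_i ≤ i ∀i, a PF.

125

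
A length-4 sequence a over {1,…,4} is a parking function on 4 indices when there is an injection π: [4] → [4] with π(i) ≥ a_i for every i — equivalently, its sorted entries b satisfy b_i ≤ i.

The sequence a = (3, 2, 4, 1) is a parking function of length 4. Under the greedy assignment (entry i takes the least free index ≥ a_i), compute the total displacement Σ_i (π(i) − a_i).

0

Σπ = 4·5/2 = 10 (π permutes [4]); Σa = 3+2+4+1 = 10; disp = 10−10 = 0.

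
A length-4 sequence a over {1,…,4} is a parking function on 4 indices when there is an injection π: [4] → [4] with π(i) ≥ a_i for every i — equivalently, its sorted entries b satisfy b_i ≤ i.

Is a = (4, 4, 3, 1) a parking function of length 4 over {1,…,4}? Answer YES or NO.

NO

Rearranged: b = (1, 3, 4, 4).
  b_1=1 ≤ 1
  b_2=3 > 2
  fails at i=2 ⇒ NO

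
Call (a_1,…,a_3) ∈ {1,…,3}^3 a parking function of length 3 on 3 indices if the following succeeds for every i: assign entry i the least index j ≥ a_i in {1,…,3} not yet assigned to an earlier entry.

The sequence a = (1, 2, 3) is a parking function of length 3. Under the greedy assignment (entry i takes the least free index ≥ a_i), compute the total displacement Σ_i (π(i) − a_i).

0

Σπ = 6 ({1..3} each once); Σa = 1+2+3 = 6; disp = 6−6 = 0.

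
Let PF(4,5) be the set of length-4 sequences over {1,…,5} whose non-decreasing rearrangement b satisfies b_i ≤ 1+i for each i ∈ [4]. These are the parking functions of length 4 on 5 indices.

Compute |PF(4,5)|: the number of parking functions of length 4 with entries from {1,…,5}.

432

Count = (6−4)·6^(4−1) = 2 · 216 = 432
Check (1,3,4,5) → sorted (1,3,4,5): b_i ≤ 1+i ∀i, a PF.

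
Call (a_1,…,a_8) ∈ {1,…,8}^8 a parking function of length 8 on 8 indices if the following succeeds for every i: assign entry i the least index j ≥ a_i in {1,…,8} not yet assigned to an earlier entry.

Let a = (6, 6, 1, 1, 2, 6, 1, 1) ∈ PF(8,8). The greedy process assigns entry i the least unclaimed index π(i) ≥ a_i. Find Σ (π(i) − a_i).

Σπ(i) = 1+…+8 = 36; Σa = 6+6+1+1+2+6+1+1 = 24; disp = 36−24 = 12.

12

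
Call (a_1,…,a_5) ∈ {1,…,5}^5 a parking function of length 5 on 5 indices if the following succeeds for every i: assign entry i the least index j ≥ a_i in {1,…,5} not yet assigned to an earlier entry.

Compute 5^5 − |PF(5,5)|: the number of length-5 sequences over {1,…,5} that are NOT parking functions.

#PF = (5−5+1)·(5+1)^(5−1) = 1·1296 = 1296 [KW]
One tuple (5,5,4,4,3) → sorted (3,4,4,5,5): b_1=3>1, not a PF.
5^5 − 1296 = 3125 − 1296 = 1829

1829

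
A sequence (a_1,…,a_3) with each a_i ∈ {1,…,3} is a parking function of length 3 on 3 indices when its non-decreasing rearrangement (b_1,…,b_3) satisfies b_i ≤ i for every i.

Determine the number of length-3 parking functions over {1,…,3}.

Count = (4−3)·4^(3−1) = 1·16 = 16 (Konheim–Weiss)
One tuple (1,3,1) → sorted (1,1,3): b_i ≤ i ∀i, a PF.

16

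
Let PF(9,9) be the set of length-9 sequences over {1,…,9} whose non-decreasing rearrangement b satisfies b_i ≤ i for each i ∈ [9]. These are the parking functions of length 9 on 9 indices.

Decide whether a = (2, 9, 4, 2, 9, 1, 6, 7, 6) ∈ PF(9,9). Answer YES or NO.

Sorted: b = (1, 2, 2, 4, 6, 6, 7, 9, 9).
  b_1=1 ≤ 1
  b_2=2 ≤ 2
  b_3=2 ≤ 3
  b_4=4 ≤ 4
  b_5=6 > 5
  fails at i=5 ⇒ NO

NO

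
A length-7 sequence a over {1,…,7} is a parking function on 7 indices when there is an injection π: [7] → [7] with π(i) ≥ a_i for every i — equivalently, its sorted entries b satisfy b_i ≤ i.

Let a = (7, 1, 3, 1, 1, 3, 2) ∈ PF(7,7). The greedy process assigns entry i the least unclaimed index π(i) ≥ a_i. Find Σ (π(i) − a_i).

Σπ(i) = 1+…+7 = 28; Σa = 7+1+3+1+1+3+2 = 18; disp = 28−18 = 10.

10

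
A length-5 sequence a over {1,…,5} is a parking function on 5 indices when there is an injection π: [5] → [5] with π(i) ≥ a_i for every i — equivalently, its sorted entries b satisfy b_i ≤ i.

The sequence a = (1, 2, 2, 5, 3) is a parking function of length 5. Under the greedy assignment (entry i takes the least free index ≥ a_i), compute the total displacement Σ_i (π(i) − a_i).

2

Σπ = 15 ({1..5} each once); Σa = 1+2+2+5+3 = 13; disp = 15−13 = 2.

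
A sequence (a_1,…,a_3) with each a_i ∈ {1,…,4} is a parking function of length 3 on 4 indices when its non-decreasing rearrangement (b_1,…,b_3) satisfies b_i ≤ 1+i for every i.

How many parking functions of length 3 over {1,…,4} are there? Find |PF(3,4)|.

50

#PF = (4−3+1)·(4+1)^(3−1) = 2 · 25 = 50
One tuple (4,2,2) → sorted (2,2,4): b_i ≤ 1+i ∀i, a PF.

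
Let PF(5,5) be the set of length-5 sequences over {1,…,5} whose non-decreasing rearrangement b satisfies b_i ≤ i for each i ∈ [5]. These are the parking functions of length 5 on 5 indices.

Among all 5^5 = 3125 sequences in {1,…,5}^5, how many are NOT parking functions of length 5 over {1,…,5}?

1829

|PF| = (5+1−5)·(5+1)^{5−1} = 1×1296 = 1296 [KW]
Check (5,4,2,2,5) → sorted (2,2,4,5,5): b_1=2>1, not a PF.
5^5 − 1296 = 3125 − 1296 = 1829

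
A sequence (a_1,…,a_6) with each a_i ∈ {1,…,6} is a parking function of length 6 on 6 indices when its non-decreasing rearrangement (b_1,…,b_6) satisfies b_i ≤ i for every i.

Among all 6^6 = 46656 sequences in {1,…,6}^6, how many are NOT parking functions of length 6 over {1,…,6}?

29849

|PF(6,6)| = (6−6+1)·(6+1)^(6−1) = 1 · 16807 = 16807 [KW]
Example (3,3,5,6,5,6) → sorted (3,3,5,5,6,6): b_1=3>1, not a PF.
6^6 − 16807 = 46656 − 16807 = 29849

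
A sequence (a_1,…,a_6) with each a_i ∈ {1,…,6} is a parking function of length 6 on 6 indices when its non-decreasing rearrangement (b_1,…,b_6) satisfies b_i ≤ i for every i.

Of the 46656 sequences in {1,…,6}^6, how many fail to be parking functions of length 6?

#PF = (7−6)·7^(6−1) = 1·16807 = 16807 [KW]
Check (6,6,4,5,5,2) → sorted (2,4,5,5,6,6): b_1=2>1, not a PF.
So 46656 − 16807 = 29849 fail.

29849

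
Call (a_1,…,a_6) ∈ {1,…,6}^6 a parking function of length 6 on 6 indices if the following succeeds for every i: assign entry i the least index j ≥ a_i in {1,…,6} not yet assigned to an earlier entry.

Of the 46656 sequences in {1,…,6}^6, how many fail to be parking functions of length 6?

29849

|PF(6,6)| = (6−6+1)·(6+1)^(6−1) = 1 · 16807 = 16807 [KW]
E.g. (6,2,1,6,6,1) → sorted (1,1,2,6,6,6): b_4=6>4, not a PF.
6^6 − 16807 = 46656 − 16807 = 29849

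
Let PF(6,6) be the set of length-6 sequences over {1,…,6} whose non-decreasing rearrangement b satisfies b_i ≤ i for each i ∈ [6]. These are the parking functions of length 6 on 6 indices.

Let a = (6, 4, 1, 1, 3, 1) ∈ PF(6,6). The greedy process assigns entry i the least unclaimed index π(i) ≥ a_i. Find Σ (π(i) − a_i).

5

Σπ = 6·7/2 = 21 (π permutes [6]); Σa = 6+4+1+1+3+1 = 16; disp = 21−16 = 5.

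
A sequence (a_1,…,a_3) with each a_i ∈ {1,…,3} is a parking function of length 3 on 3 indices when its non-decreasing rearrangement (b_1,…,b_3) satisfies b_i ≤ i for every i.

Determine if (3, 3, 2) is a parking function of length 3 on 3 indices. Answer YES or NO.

NO

Rearranged: b = (2, 3, 3).
  b_1=2 > 1
  fails at i=1 ⇒ NO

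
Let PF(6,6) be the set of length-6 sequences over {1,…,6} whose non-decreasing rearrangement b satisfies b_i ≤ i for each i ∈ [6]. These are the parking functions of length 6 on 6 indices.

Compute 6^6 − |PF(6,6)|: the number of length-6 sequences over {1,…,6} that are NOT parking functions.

29849

|PF| = (6+1−6)·(6+1)^{6−1} = 1×16807 = 16807 (Konheim–Weiss)
Check (4,4,3,5,3,5) → sorted (3,3,4,4,5,5): b_1=3>1, not a PF.
Total 46656; non-PF = 46656−16807 = 29849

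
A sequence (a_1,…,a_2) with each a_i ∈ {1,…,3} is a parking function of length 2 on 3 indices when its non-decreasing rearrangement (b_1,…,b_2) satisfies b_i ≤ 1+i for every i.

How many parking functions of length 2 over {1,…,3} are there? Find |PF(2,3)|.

#PF = (3−2+1)·(3+1)^(2−1) = 2×4 = 8 [KW]
Example (2,2) → sorted (2,2): b_i ≤ 1+i ∀i, a PF.

8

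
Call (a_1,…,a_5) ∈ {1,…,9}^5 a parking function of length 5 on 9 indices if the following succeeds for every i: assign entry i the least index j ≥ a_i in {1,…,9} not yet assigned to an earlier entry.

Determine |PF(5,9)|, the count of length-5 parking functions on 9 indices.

50000

#PF = 5·10^4 = 5·10000 = 50000 (Pollak)
E.g. (4,1,7,2,4) → sorted (1,2,4,4,7): b_i ≤ 4+i ∀i, a PF.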